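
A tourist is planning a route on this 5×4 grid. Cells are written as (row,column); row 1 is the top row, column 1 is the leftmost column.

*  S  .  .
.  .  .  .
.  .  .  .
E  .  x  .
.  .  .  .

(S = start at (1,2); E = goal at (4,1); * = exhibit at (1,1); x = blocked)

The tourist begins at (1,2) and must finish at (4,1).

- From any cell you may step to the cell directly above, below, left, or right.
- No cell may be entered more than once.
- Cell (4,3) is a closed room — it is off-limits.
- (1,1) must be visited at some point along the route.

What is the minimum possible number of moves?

Any route passes through (1,1) somewhere between (1,2) and (4,1). Summing Manhattan distances along the two legs ((1,2) → (1,1) → (4,1)) gives a lower bound of 1 + 3 = 4 moves.
A route of 4 moves achieves this: (1,2) → (1,1) → (2,1) → (3,1) → (4,1).
Since 4 matches the lower bound, it is optimal.

4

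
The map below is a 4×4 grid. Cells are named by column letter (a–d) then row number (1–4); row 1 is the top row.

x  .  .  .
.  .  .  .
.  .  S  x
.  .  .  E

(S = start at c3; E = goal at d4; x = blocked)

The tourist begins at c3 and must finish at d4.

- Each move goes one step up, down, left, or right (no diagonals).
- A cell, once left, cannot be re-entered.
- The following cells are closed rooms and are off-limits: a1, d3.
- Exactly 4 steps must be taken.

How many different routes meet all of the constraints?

Need simple routes of exactly 4 moves from c3 to d4 (Manhattan distance 2, so 1 moves are spent on a detour and 1 undoing it).
Enumerating: c3 b3 b4 c4 d4.
That gives 1 route.

1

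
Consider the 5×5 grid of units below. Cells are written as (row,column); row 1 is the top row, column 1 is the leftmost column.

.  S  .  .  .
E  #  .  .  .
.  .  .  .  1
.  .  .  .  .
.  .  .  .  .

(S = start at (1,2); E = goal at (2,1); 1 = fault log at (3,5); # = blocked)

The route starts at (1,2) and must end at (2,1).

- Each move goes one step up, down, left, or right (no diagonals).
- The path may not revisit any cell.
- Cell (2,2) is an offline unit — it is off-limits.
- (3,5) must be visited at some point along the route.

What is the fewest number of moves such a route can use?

10

Any route passes through (3,5) somewhere between (1,2) and (2,1). Summing Manhattan distances along the two legs ((1,2) → (3,5) → (2,1)) gives a lower bound of 5 + 5 = 10 moves.
A route of 10 moves achieves this: (1,2) → (1,3) → (2,3) → (2,4) → (2,5) → (3,5) → (3,4) → (3,3) → (3,2) → (3,1) → (2,1).
Since 10 matches the lower bound, it is optimal.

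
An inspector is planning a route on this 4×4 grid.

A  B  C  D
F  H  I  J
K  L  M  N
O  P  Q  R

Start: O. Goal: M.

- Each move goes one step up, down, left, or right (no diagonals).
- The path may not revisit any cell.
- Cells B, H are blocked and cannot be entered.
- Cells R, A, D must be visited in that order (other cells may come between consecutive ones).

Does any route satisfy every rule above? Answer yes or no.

A must be visited but has only one open neighbour (F), and it is neither the start nor the goal — the route would have to enter and leave through F, re-entering it.

no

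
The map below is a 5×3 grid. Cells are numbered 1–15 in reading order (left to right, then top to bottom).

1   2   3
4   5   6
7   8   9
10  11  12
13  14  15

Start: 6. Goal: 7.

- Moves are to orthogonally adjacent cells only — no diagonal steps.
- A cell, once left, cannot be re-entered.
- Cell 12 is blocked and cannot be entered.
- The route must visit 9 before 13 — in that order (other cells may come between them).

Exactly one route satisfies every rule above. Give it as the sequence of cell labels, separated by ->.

The waypoints must appear in the order 9, 13, with no cell reused.
Route from 6: down to 9, left to 8, 2× down (reaching 14), left to 13, 2× up (reaching 7) — 7 moves in all.
Check: order respected (9 at step 1, 13 at step 5).

6 -> 9 -> 8 -> 11 -> 14 -> 13 -> 10 -> 7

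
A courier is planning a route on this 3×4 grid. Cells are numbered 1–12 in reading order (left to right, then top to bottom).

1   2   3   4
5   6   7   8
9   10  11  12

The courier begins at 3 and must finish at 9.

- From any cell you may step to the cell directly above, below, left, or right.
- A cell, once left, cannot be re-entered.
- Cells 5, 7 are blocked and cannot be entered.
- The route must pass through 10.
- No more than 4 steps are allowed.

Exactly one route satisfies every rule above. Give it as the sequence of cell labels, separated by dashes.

The 4-move cap with required stops at 10 leaves no slack for detours.
Route from 3: left 1 to 2, down 2 to 10, left 1 to 9 — 4 moves in all.
Check: all required cells visited; 4 ≤ 4 moves.

3 - 2 - 6 - 10 - 9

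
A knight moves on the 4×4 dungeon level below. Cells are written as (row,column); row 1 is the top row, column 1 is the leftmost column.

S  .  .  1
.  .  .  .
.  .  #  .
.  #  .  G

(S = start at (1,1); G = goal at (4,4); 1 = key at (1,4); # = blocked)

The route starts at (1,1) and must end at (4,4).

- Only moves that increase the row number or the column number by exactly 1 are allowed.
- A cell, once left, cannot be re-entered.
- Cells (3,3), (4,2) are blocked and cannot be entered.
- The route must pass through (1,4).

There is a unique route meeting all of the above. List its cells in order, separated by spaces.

Moves only go right or down, so the column and row indices never decrease.
Route from (1,1): right 3 to (1,4), down 3 to (4,4) — 6 moves in all.
Check: all required cells visited.

(1,1) (1,2) (1,3) (1,4) (2,4) (3,4) (4,4)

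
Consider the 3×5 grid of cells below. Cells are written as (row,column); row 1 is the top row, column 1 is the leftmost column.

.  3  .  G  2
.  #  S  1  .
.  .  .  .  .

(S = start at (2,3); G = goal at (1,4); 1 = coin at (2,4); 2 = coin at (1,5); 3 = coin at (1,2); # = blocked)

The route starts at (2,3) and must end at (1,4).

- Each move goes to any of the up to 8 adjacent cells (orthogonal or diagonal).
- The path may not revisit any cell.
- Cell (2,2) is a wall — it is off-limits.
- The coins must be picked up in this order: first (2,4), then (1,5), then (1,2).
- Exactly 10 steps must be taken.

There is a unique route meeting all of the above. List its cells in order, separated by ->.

(2,3) -> (2,4) -> (1,5) -> (2,5) -> (3,4) -> (3,3) -> (3,2) -> (2,1) -> (1,2) -> (1,3) -> (1,4)

The waypoints must appear in the order (2,4), (1,5), (1,2), with no cell reused.
Route from (2,3): right 1 to (2,4), up-right 1 to (1,5), down 1 to (2,5), down-left 1 to (3,4), left 2 to (3,2), up-left 1 to (2,1), up-right 1 to (1,2), right 2 to (1,4) — 10 moves in all.
Check: order respected (1 at step 1, 2 at step 2, 3 at step 8); 10 moves as required.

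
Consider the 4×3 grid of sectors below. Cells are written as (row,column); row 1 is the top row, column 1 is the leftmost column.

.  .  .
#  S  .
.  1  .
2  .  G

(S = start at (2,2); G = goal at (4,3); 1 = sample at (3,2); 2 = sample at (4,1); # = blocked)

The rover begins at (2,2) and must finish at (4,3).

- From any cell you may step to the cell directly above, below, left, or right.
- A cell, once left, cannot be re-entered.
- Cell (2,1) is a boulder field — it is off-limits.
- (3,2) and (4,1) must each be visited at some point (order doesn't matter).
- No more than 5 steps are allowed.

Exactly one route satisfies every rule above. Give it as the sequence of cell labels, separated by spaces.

Any route must reach (3,2) and (4,1) and still end at (4,3) within 5 moves, so the order of the required stops is forced.
Route from (2,2): down 1 to (3,2), left 1 to (3,1), down 1 to (4,1), right 2 to (4,3) — 5 moves in all.
Check: all required cells visited; 5 ≤ 5 moves.

(2,2) (3,2) (3,1) (4,1) (4,2) (4,3)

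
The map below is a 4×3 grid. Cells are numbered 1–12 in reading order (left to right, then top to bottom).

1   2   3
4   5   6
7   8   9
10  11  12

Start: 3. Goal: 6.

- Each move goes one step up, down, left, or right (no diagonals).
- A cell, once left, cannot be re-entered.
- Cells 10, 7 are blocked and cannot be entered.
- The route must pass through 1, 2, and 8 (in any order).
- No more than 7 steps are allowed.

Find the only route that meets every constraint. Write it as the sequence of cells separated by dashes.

3 - 2 - 1 - 4 - 5 - 8 - 9 - 6

The budget equals the shortest possible length, so every move has to be on a shortest route through the required cells.
Route from 3: 2× left (reaching 1), down to 4, right to 5, down to 8, right to 9, up to 6 — 7 moves in all.
Check: all required cells visited; 7 ≤ 7 moves.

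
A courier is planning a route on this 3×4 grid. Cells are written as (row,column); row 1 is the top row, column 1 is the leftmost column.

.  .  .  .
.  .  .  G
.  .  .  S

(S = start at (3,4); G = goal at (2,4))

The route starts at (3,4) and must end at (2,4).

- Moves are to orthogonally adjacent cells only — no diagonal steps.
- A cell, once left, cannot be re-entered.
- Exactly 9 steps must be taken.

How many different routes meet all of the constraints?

Need simple routes of exactly 9 moves from (3,4) to (2,4) (Manhattan distance 1, so 4 moves are spent on a detour and 4 undoing it).
Branch systematically from the start, pruning whenever the remaining move budget drops below the Manhattan distance to (2,4) or differs from it in parity. Every completion starts via (3,3): 9 (no valid completion starts via (2,4)).
That gives 9 routes.

9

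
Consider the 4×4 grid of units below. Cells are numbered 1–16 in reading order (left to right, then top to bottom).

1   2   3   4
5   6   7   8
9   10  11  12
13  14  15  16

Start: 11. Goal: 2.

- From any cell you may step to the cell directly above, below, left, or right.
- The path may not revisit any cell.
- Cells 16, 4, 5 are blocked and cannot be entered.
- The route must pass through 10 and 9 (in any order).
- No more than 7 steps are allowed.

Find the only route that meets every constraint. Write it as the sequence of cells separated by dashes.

Any route must reach 10 and 9 and still end at 2 within 7 moves, so the order of the required stops is forced.
Route from 11: down to 15, 2× left (reaching 13), up to 9, right to 10, 2× up (reaching 2) — 7 moves in all.
Check: all required cells visited; 7 ≤ 7 moves.

11 - 15 - 14 - 13 - 9 - 10 - 6 - 2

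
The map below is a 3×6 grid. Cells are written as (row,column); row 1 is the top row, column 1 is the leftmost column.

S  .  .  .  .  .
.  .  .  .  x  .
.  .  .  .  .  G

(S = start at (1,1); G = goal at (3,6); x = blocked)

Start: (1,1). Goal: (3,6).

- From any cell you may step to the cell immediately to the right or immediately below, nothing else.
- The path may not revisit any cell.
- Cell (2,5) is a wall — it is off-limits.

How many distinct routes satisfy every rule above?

11

A right/down-only route from (1,1) to (3,6) makes exactly 2 down-moves and 5 right-moves in some order.
With no other constraints that would be C(7,2) = 21 routes.
Subtract routes through each blocked cell (inclusion–exclusion for overlaps): − through (2,5): 10 → 11.
That gives 11 routes.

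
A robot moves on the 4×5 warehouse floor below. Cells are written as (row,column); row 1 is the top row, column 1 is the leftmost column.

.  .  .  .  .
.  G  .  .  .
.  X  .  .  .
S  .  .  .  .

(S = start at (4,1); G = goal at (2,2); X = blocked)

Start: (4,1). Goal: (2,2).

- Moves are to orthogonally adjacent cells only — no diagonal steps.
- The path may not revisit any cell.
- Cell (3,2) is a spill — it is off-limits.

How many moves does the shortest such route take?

The Manhattan distance from (4,1) to (2,2) is |4−2| + |1−2| = 3, so at least 3 moves are needed.
A route of 3 moves achieves this: (4,1) → (3,1) → (2,1) → (2,2).
Since 3 matches the lower bound, it is optimal.

3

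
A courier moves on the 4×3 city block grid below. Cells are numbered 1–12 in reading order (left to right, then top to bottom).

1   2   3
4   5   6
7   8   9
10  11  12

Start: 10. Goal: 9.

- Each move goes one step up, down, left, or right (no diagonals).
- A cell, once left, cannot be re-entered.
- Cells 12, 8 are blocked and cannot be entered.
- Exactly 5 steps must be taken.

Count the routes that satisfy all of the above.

Need simple routes of exactly 5 moves from 10 to 9 (Manhattan distance 3, so 1 moves are spent on a detour and 1 undoing it).
Enumerating: 10 7 4 5 6 9.
That gives 1 route.

1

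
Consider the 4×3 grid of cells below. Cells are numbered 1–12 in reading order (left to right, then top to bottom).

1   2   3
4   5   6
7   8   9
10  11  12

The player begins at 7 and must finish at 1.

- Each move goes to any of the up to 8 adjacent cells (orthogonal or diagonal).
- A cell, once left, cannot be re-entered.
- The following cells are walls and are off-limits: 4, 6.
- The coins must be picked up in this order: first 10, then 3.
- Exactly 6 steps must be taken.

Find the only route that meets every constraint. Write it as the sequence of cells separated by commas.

7, 10, 8, 5, 3, 2, 1

The waypoints must appear in the order 10, 3, with no cell reused.
Route from 7: down to 10, up-right to 8, up to 5, up-right to 3, 2× left (reaching 1) — 6 moves in all.
Check: order respected (10 at step 1, 3 at step 4); 6 moves as required.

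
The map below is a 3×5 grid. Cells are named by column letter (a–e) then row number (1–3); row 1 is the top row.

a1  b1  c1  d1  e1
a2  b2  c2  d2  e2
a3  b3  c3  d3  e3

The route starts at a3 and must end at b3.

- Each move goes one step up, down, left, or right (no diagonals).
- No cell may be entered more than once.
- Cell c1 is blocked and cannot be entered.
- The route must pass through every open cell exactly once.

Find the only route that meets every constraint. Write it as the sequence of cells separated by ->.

Need to visit all 14 open cells exactly once, starting at a3 and ending at b3.
Cell a1 has only two open neighbours (a2 and b1), so the path must pass straight through it: one of those is the cell it's entered from and the other is where it exits.
Route from a3: up 2 to a1, right 1 to b1, down 1 to b2, right 2 to d2, up 1 to d1, right 1 to e1, down 2 to e3, left 3 to b3 — 13 moves in all.
Check: all 14 open cells covered.

a3 -> a2 -> a1 -> b1 -> b2 -> c2 -> d2 -> d1 -> e1 -> e2 -> e3 -> d3 -> c3 -> b3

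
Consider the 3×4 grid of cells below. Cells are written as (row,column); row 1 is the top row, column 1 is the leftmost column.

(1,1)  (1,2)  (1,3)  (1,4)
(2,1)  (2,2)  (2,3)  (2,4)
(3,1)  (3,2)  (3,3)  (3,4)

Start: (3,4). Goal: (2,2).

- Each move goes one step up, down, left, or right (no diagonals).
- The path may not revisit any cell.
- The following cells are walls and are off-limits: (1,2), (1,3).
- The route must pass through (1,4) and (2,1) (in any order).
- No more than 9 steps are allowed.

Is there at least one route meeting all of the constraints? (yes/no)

(1,4) must be visited but has only one open neighbour ((2,4)), and it is neither the start nor the goal — the route would have to enter and leave through (2,4), re-entering it.

no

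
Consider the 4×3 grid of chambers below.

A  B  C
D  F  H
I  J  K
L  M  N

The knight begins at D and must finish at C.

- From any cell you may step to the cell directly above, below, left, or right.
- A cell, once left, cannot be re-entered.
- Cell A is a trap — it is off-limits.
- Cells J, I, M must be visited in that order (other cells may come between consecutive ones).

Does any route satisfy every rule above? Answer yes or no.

One route that works: D → F → J → I → L → M → N → K → H → C.

yes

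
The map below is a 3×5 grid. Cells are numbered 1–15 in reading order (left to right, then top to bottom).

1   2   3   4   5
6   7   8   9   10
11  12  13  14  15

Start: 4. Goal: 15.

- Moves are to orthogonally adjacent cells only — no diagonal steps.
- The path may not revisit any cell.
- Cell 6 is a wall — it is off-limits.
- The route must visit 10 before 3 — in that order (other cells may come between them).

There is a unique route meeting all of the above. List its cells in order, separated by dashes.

The waypoints must appear in the order 10, 3, with no cell reused.
Route from 4: right 1 to 5, down 1 to 10, left 2 to 8, up 1 to 3, left 1 to 2, down 2 to 12, right 3 to 15 — 11 moves in all.
Check: order respected (10 at step 2, 3 at step 5).

4 - 5 - 10 - 9 - 8 - 3 - 2 - 7 - 12 - 13 - 14 - 15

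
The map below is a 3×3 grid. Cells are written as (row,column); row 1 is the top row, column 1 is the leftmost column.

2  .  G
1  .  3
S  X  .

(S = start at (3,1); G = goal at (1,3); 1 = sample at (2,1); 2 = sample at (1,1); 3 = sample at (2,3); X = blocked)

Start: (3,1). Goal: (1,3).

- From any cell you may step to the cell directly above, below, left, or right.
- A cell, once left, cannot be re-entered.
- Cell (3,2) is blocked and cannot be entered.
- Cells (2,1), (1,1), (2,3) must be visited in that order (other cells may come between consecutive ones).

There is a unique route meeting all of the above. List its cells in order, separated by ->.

The waypoints must appear in the order (2,1), (1,1), (2,3), with no cell reused.
Route from (3,1): 2× up (reaching (1,1)), right to (1,2), down to (2,2), right to (2,3), up to (1,3) — 6 moves in all.
Check: order respected (1 at step 1, 2 at step 2, 3 at step 5).

(3,1) -> (2,1) -> (1,1) -> (1,2) -> (2,2) -> (2,3) -> (1,3)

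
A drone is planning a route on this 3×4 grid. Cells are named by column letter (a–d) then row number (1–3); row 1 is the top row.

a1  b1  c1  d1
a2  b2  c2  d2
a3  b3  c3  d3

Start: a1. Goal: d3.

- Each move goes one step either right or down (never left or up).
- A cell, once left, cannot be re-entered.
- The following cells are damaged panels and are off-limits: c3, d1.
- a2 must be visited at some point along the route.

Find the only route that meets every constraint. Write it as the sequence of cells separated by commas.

a1, a2, b2, c2, d2, d3

Moves only go right or down, so the column and row indices never decrease.
Route from a1: down 1 to a2, right 3 to d2, down 1 to d3 — 5 moves in all.
Check: all required cells visited.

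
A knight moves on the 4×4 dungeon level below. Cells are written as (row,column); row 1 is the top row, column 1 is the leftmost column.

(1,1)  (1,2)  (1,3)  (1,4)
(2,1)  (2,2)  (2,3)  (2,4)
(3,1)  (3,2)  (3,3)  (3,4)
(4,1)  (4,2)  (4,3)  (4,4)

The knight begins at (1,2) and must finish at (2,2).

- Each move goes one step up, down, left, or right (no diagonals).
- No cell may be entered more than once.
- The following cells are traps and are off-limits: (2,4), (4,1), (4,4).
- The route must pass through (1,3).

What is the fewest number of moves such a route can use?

3

Any route passes through (1,3) somewhere between (1,2) and (2,2). Summing Manhattan distances along the two legs ((1,2) → (1,3) → (2,2)) gives a lower bound of 1 + 2 = 3 moves.
A route of 3 moves achieves this: (1,2) → (1,3) → (2,3) → (2,2).
Since 3 matches the lower bound, it is optimal.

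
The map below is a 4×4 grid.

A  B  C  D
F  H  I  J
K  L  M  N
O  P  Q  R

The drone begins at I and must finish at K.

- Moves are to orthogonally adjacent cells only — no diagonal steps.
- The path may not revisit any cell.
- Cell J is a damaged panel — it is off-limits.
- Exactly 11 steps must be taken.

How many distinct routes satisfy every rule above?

Need simple routes of exactly 11 moves from I to K (Manhattan distance 3, so 4 moves are spent on a detour and 4 undoing it).
Enumerating: I C B H L M N R Q P O K | I C B A F H L M Q P O K | I M N R Q P L H B A F K.
That gives 3 routes.

3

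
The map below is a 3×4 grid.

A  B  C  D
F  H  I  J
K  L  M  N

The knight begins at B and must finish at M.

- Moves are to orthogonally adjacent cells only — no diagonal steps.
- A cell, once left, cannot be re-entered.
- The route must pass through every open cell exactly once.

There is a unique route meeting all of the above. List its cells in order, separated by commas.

Need to visit all 12 open cells exactly once, starting at B and ending at M.
Cell K has only two open neighbours (F and L), so the path must pass straight through it: one of those is the cell it's entered from and the other is where it exits.
Route from B: left 1 to A, down 2 to K, right 1 to L, up 1 to H, right 1 to I, up 1 to C, right 1 to D, down 2 to N, left 1 to M — 11 moves in all.
Check: all 12 open cells covered.

B, A, F, K, L, H, I, C, D, J, N, M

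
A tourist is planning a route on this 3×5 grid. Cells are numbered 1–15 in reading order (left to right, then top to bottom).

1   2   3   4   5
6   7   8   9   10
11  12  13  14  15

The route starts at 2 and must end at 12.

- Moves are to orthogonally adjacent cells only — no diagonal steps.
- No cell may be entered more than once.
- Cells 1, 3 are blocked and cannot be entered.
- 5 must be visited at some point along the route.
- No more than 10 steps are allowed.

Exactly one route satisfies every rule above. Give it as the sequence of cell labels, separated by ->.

2 -> 7 -> 8 -> 9 -> 4 -> 5 -> 10 -> 15 -> 14 -> 13 -> 12

The 10-move cap with required stops at 5 leaves no slack for detours.
Route from 2: down to 7, 2× right (reaching 9), up to 4, right to 5, 2× down (reaching 15), 3× left (reaching 12) — 10 moves in all.
Check: all required cells visited; 10 ≤ 10 moves.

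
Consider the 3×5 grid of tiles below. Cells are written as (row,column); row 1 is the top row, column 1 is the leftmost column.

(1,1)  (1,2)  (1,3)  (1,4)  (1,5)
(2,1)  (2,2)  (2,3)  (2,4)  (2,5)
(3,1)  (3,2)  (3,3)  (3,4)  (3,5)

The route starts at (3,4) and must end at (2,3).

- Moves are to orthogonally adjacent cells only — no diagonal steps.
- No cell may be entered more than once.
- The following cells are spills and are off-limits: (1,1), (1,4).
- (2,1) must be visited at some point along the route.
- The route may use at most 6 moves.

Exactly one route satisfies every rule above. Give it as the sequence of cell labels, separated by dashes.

(3,4) - (3,3) - (3,2) - (3,1) - (2,1) - (2,2) - (2,3)

The budget equals the shortest possible length, so every move has to be on a shortest route through the required cells.
Route from (3,4): left 3 to (3,1), up 1 to (2,1), right 2 to (2,3) — 6 moves in all.
Check: all required cells visited; 6 ≤ 6 moves.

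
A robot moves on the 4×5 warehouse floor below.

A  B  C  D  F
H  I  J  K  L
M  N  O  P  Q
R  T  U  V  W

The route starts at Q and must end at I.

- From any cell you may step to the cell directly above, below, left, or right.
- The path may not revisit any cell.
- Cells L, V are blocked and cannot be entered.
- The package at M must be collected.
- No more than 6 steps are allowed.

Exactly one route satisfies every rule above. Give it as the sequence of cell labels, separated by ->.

The budget equals the shortest possible length, so every move has to be on a shortest route through the required cells.
Route from Q: 4× left (reaching M), up to H, right to I — 6 moves in all.
Check: all required cells visited; 6 ≤ 6 moves.

Q -> P -> O -> N -> M -> H -> I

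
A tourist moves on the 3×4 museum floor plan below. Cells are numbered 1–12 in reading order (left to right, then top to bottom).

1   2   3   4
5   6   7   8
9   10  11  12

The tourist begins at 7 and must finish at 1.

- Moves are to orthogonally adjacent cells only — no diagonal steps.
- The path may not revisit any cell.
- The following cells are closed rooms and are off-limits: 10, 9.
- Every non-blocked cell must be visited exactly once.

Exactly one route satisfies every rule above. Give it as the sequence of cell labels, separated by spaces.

Need to visit all 10 open cells exactly once, starting at 7 and ending at 1.
Cell 11 has only two open neighbours (7 and 12), so the path must pass straight through it: one of those is the cell it's entered from and the other is where it exits.
Route from 7: down to 11, right to 12, 2× up (reaching 4), 2× left (reaching 2), down to 6, left to 5, up to 1 — 9 moves in all.
Check: all 10 open cells covered.

7 11 12 8 4 3 2 6 5 1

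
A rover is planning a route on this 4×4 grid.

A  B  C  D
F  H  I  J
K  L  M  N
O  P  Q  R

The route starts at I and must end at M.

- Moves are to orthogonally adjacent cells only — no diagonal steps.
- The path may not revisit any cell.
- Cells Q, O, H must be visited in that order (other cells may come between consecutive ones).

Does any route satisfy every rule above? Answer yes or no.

yes

One route that works: I → J → N → R → Q → P → O → K → F → H → L → M.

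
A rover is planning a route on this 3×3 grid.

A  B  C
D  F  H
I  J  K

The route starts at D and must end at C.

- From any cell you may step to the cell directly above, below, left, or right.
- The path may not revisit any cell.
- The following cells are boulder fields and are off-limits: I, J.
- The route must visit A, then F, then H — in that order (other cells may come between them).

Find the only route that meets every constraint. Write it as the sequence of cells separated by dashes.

D - A - B - F - H - C

The waypoints must appear in the order A, F, H, with no cell reused.
Route from D: up to A, right to B, down to F, right to H, up to C — 5 moves in all.
Check: order respected (A at step 1, F at step 3, H at step 4).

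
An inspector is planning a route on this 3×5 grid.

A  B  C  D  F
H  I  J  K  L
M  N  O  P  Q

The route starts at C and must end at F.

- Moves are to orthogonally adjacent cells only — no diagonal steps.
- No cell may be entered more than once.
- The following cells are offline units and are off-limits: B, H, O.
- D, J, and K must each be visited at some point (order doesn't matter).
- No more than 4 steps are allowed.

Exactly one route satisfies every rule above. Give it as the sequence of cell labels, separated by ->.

C -> J -> K -> D -> F

The budget equals the shortest possible length, so every move has to be on a shortest route through the required cells.
Route from C: down to J, right to K, up to D, right to F — 4 moves in all.
Check: all required cells visited; 4 ≤ 4 moves.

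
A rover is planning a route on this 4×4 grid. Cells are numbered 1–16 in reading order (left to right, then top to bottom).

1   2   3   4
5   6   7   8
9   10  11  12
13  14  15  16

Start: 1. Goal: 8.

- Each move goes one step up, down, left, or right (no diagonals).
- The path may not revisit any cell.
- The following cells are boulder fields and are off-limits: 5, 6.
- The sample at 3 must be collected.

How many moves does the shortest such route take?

Any route passes through 3 somewhere between 1 and 8. Summing Manhattan distances along the two legs (1 → 3 → 8) gives a lower bound of 2 + 2 = 4 moves.
A route of 4 moves achieves this: 1 → 2 → 3 → 7 → 8.
Since 4 matches the lower bound, it is optimal.

4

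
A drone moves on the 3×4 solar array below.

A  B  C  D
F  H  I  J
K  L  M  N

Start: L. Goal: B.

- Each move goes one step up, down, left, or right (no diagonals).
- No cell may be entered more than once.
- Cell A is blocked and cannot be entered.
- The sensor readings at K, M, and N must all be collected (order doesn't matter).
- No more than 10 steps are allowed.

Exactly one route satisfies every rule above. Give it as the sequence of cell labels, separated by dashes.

L - K - F - H - I - M - N - J - D - C - B

The 10-move cap with required stops at K, M, N leaves no slack for detours.
Route from L: left 1 to K, up 1 to F, right 2 to I, down 1 to M, right 1 to N, up 2 to D, left 2 to B — 10 moves in all.
Check: all required cells visited; 10 ≤ 10 moves.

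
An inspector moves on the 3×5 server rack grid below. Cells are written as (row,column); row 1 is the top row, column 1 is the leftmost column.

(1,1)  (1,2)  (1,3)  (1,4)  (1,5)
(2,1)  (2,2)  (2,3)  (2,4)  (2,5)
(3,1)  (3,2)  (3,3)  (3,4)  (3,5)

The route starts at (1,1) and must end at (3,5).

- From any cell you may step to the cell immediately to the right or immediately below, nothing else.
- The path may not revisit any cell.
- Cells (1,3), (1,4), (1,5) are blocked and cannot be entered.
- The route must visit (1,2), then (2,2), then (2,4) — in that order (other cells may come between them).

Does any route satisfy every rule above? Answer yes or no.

yes

One route that works: (1,1) → (1,2) → (2,2) → (2,3) → (2,4) → (3,4) → (3,5).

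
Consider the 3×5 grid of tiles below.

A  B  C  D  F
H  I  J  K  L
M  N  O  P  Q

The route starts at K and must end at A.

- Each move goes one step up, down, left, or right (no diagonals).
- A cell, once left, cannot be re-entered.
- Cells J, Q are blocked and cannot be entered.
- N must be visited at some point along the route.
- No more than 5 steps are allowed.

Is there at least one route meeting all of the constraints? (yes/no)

Even ignoring the no-revisit rule, getting from K to A via N needs at least 3 + 3 = 6 moves (Manhattan distance per leg), which exceeds the 5-move limit.

no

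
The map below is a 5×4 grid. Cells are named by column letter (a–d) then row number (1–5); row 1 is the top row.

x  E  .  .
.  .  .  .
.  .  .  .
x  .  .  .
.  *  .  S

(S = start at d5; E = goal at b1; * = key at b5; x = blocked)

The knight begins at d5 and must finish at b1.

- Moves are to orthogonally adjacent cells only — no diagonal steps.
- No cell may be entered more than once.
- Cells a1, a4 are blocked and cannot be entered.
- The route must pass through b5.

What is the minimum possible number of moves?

Any route passes through b5 somewhere between d5 and b1. Summing Manhattan distances along the two legs (d5 → b5 → b1) gives a lower bound of 2 + 4 = 6 moves.
A route of 6 moves achieves this: d5 → c5 → b5 → b4 → b3 → b2 → b1.
Since 6 matches the lower bound, it is optimal.

6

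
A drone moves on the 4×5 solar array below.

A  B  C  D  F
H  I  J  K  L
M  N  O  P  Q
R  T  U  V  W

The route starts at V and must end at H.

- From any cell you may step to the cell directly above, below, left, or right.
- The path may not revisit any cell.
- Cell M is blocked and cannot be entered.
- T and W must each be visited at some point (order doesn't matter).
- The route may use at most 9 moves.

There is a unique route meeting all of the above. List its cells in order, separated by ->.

V -> W -> Q -> P -> O -> U -> T -> N -> I -> H

The 9-move cap with required stops at T, W leaves no slack for detours.
Route from V: right 1 to W, up 1 to Q, left 2 to O, down 1 to U, left 1 to T, up 2 to I, left 1 to H — 9 moves in all.
Check: all required cells visited; 9 ≤ 9 moves.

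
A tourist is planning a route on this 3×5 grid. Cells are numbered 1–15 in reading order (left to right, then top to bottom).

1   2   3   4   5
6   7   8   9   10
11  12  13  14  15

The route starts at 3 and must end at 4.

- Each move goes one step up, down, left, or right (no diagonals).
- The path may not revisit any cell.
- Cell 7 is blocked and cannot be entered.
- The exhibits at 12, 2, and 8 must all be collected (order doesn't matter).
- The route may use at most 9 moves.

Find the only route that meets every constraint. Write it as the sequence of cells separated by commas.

The 9-move cap with required stops at 12, 2, 8 leaves no slack for detours.
Route from 3: left 2 to 1, down 2 to 11, right 2 to 13, up 1 to 8, right 1 to 9, up 1 to 4 — 9 moves in all.
Check: all required cells visited; 9 ≤ 9 moves.

3, 2, 1, 6, 11, 12, 13, 8, 9, 4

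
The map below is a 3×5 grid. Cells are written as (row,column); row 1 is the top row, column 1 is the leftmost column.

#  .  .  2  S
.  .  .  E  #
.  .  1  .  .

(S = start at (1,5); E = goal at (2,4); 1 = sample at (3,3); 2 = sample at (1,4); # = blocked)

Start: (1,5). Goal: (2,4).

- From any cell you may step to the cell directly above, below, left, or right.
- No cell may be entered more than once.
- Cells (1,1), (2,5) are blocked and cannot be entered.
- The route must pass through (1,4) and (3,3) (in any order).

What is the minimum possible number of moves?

Any route passes through (1,4) and (3,3) in some order between (1,5) and (2,4). Summing Manhattan distances along each leg and taking the cheapest ordering ((1,5) → (1,4) → (3,3) → (2,4)) gives a lower bound of 1 + 3 + 2 = 6 moves.
A route of 6 moves achieves this: (1,5) → (1,4) → (1,3) → (2,3) → (3,3) → (3,4) → (2,4).
Since 6 matches the lower bound, it is optimal.

6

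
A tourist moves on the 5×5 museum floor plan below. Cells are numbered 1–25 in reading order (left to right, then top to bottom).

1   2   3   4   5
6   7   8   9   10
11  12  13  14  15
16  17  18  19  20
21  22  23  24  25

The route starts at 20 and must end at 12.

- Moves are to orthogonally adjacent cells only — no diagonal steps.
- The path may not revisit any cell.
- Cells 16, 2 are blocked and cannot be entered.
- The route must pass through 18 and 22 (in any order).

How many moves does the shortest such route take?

Any route passes through 18 and 22 in some order between 20 and 12. Summing Manhattan distances along each leg and taking the cheapest ordering (20 → 18 → 22 → 12) gives a lower bound of 2 + 2 + 2 = 6 moves.
A route of 6 moves achieves this: 20 → 19 → 18 → 23 → 22 → 17 → 12.
Since 6 matches the lower bound, it is optimal.

6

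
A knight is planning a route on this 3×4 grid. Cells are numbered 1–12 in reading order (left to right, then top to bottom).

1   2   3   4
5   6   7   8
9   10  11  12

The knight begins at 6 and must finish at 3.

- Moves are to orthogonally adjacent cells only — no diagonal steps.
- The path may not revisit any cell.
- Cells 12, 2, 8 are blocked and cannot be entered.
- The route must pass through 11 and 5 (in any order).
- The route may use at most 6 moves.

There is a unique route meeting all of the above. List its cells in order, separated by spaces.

The budget equals the shortest possible length, so every move has to be on a shortest route through the required cells.
Route from 6: left 1 to 5, down 1 to 9, right 2 to 11, up 2 to 3 — 6 moves in all.
Check: all required cells visited; 6 ≤ 6 moves.

6 5 9 10 11 7 3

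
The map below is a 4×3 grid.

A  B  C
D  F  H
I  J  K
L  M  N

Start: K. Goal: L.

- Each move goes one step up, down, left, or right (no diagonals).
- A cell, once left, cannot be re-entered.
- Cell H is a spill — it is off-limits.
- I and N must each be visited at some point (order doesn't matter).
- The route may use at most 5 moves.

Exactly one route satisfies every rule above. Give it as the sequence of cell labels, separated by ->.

Any route must reach I and N and still end at L within 5 moves, so the order of the required stops is forced.
Route from K: down 1 to N, left 1 to M, up 1 to J, left 1 to I, down 1 to L — 5 moves in all.
Check: all required cells visited; 5 ≤ 5 moves.

K -> N -> M -> J -> I -> L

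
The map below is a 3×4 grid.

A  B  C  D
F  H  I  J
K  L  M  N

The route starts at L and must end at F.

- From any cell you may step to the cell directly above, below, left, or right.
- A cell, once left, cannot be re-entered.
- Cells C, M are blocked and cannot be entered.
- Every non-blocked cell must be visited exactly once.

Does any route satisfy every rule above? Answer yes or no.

no

Cell D has only one open neighbour but is neither the start nor the goal, so a Hamiltonian route would have to both enter and leave it through the same neighbour — impossible without revisiting.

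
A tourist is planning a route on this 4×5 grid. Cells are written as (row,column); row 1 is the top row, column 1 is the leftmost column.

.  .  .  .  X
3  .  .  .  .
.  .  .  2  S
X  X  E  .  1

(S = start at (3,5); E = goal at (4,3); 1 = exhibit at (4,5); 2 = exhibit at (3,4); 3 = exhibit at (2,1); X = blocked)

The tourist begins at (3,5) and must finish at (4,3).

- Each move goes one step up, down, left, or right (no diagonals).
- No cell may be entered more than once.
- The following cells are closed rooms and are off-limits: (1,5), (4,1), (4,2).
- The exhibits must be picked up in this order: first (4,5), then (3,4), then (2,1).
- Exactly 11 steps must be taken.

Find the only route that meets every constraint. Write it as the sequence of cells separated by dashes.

(3,5) - (4,5) - (4,4) - (3,4) - (2,4) - (2,3) - (2,2) - (2,1) - (3,1) - (3,2) - (3,3) - (4,3)

The waypoints must appear in the order (4,5), (3,4), (2,1), with no cell reused.
Route from (3,5): down 1 to (4,5), left 1 to (4,4), up 2 to (2,4), left 3 to (2,1), down 1 to (3,1), right 2 to (3,3), down 1 to (4,3) — 11 moves in all.
Check: order respected (1 at step 1, 2 at step 3, 3 at step 7); 11 moves as required.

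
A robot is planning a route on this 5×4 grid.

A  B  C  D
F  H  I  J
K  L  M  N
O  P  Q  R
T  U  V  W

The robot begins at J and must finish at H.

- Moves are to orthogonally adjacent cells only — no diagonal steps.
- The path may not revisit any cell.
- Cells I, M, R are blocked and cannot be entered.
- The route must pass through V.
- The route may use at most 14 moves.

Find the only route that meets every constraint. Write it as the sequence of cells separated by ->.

The budget equals the shortest possible length, so every move has to be on a shortest route through the required cells.
Route from J: up to D, 3× left (reaching A), 4× down (reaching T), 2× right (reaching V), up to Q, left to P, 2× up (reaching H) — 14 moves in all.
Check: all required cells visited; 14 ≤ 14 moves.

J -> D -> C -> B -> A -> F -> K -> O -> T -> U -> V -> Q -> P -> L -> H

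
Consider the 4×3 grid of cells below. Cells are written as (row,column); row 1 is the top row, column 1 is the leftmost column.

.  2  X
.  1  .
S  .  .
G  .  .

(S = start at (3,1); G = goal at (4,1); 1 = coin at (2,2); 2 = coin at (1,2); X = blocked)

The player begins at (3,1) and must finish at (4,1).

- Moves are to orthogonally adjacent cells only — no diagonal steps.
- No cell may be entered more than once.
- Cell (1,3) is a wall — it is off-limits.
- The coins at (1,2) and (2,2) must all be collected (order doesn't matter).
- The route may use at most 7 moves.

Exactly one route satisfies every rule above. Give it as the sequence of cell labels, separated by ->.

(3,1) -> (2,1) -> (1,1) -> (1,2) -> (2,2) -> (3,2) -> (4,2) -> (4,1)

The budget equals the shortest possible length, so every move has to be on a shortest route through the required cells.
Route from (3,1): up 2 to (1,1), right 1 to (1,2), down 3 to (4,2), left 1 to (4,1) — 7 moves in all.
Check: all required cells visited; 7 ≤ 7 moves.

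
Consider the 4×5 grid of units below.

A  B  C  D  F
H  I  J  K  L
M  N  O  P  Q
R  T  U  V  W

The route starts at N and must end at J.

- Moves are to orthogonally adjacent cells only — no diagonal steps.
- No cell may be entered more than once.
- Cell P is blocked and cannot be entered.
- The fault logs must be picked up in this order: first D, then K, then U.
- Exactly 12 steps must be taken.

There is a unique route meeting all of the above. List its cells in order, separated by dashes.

The waypoints must appear in the order D, K, U, with no cell reused.
Route from N: 2× up (reaching B), 2× right (reaching D), down to K, right to L, 2× down (reaching W), 2× left (reaching U), 2× up (reaching J) — 12 moves in all.
Check: order respected (D at step 4, K at step 5, U at step 10); 12 moves as required.

N - I - B - C - D - K - L - Q - W - V - U - O - J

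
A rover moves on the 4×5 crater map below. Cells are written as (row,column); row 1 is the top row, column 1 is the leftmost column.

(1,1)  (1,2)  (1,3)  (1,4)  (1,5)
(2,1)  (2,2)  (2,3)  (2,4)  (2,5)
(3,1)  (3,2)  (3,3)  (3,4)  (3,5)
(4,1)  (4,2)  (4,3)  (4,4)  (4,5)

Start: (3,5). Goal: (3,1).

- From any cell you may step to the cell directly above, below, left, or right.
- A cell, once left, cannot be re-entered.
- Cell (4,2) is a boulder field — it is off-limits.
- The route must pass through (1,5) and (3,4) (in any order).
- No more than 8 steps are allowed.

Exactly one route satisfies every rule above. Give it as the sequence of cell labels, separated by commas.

(3,5), (2,5), (1,5), (1,4), (2,4), (3,4), (3,3), (3,2), (3,1)

The budget equals the shortest possible length, so every move has to be on a shortest route through the required cells.
Route from (3,5): 2× up (reaching (1,5)), left to (1,4), 2× down (reaching (3,4)), 3× left (reaching (3,1)) — 8 moves in all.
Check: all required cells visited; 8 ≤ 8 moves.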